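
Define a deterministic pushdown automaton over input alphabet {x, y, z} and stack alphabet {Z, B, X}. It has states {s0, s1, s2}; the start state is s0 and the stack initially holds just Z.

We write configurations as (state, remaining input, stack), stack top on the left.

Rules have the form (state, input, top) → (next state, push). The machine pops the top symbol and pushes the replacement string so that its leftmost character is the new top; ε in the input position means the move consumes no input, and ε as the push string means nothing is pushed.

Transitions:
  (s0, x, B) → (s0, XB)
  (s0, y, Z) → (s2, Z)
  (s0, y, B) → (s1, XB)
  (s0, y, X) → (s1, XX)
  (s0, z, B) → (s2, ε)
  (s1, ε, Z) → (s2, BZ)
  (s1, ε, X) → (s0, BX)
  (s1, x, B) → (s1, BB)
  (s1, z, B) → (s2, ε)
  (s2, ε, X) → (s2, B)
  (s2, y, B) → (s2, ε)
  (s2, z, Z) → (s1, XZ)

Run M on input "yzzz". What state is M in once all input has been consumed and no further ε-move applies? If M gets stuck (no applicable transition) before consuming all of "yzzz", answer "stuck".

(s0, yzzz, Z) ⊢ (s2, zzz, Z) ⊢ (s1, zz, XZ) ⊢ (s0, zz, BXZ) ⊢ (s2, z, XZ) ⊢ (s2, z, BZ)
No transition for (s2, z, top B); M blocks with input z remaining.

stuck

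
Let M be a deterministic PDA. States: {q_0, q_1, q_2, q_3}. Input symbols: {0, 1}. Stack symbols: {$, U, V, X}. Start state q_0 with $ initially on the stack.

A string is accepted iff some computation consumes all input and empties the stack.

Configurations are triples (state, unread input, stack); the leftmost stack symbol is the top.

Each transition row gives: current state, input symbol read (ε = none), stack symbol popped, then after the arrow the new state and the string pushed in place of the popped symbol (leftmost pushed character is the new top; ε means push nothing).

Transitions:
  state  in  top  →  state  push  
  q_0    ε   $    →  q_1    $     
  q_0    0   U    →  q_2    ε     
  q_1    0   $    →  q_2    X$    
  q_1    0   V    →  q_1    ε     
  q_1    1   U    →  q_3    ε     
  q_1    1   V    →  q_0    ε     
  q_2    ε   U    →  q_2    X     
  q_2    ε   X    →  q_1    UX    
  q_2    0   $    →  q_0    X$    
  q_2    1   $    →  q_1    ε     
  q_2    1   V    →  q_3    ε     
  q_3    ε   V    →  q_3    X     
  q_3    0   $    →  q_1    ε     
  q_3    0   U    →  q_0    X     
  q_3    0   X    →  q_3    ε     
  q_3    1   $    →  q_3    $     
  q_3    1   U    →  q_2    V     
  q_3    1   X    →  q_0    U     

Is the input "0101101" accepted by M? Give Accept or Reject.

(q_0, 0101101, $)
  ε-move, top $: go to q_1, push $ → (q_1, 0101101, $)
  read 0, top $: go to q_2, push X$ → (q_2, 101101, X$)
  ε-move, top X: go to q_1, push UX → (q_1, 101101, UX$)
  read 1, top U: go to q_3, push ε → (q_3, 01101, X$)
  read 0, top X: go to q_3, push ε → (q_3, 1101, $)
  read 1, top $: go to q_3, push $ → (q_3, 101, $)
  read 1, top $: go to q_3, push $ → (q_3, 01, $)
  read 0, top $: go to q_1, push ε → (q_1, 1, ε)
No transition applies at (q_1, 1, ε); input not fully consumed.

Reject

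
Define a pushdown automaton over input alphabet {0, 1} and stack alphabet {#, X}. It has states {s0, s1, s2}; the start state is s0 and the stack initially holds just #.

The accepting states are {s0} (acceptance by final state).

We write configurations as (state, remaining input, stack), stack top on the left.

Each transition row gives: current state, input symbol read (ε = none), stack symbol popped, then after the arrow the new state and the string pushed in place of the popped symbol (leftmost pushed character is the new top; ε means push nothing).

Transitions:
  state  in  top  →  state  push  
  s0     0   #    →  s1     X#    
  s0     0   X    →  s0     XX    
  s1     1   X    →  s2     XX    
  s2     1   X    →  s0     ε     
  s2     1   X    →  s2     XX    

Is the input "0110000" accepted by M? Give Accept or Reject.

One accepting computation: (s0, 0110000, #) ⊢ (s1, 110000, X#) ⊢ (s2, 10000, XX#) ⊢ (s0, 0000, X#) ⊢ (s0, 000, XX#) ⊢ (s0, 00, XXX#) ⊢ (s0, 0, XXXX#) ⊢ (s0, ε, XXXXX#)
All input consumed and state s0 ∈ F.

Accept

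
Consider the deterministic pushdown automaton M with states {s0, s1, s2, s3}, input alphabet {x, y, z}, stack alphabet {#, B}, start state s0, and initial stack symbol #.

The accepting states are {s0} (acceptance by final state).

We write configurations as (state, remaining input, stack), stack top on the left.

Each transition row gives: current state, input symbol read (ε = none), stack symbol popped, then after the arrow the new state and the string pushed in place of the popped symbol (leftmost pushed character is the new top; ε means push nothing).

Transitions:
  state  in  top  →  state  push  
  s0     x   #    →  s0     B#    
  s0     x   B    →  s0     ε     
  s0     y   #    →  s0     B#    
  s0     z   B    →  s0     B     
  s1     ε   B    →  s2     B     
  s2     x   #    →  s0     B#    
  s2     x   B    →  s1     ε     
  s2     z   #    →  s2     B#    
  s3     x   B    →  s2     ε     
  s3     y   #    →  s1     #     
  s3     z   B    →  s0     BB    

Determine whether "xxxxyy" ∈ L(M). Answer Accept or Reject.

Reject

(s0, xxxxyy, #) ⊢ (s0, xxxyy, B#) ⊢ (s0, xxyy, #) ⊢ (s0, xyy, B#) ⊢ (s0, yy, #) ⊢ (s0, y, B#)
No transition applies at (s0, y, B#); input not fully consumed.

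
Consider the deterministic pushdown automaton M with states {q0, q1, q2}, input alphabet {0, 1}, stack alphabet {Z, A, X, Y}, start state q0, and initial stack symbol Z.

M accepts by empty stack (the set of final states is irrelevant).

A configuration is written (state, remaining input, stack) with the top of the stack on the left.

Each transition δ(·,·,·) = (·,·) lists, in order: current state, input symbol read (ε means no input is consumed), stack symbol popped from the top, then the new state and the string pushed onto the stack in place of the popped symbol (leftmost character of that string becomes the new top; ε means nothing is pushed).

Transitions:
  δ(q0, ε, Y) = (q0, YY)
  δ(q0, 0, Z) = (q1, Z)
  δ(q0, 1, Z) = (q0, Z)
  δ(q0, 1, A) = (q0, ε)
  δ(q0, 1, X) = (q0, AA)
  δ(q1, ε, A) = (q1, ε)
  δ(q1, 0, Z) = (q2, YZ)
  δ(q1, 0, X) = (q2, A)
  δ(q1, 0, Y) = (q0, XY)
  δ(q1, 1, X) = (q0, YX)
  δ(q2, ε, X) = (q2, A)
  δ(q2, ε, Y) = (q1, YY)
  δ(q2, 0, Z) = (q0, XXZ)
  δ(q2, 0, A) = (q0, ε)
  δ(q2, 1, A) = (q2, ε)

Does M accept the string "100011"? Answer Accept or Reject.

(q0, 100011, Z)
  read 1, top Z: go to q0, push Z → (q0, 00011, Z)
  read 0, top Z: go to q1, push Z → (q1, 0011, Z)
  read 0, top Z: go to q2, push YZ → (q2, 011, YZ)
  ε-move, top Y: go to q1, push YY → (q1, 011, YYZ)
  read 0, top Y: go to q0, push XY → (q0, 11, XYYZ)
  read 1, top X: go to q0, push AA → (q0, 1, AAYYZ)
  read 1, top A: go to q0, push ε → (q0, ε, AYYZ)
All input consumed; stack is AYYZ, not empty, and no further ε-move applies.

Reject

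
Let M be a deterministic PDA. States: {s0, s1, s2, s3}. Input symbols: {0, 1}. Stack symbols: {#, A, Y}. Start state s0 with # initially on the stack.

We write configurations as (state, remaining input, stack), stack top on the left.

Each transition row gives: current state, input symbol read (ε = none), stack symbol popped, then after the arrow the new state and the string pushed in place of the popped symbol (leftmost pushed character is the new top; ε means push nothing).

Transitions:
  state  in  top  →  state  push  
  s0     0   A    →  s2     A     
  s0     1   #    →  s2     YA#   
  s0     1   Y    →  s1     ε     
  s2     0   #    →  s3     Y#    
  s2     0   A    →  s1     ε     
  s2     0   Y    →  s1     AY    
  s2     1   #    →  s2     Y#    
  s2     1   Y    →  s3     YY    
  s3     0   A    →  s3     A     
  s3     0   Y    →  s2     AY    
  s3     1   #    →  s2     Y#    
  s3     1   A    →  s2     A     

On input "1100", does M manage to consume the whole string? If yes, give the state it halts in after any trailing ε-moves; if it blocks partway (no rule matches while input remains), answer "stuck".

(s0, 1100, #)
  read 1, top #: go to s2, push YA# → (s2, 100, YA#)
  read 1, top Y: go to s3, push YY → (s3, 00, YYA#)
  read 0, top Y: go to s2, push AY → (s2, 0, AYYA#)
  read 0, top A: go to s1, push ε → (s1, ε, YYA#)
All input consumed; M is in state s1.

s1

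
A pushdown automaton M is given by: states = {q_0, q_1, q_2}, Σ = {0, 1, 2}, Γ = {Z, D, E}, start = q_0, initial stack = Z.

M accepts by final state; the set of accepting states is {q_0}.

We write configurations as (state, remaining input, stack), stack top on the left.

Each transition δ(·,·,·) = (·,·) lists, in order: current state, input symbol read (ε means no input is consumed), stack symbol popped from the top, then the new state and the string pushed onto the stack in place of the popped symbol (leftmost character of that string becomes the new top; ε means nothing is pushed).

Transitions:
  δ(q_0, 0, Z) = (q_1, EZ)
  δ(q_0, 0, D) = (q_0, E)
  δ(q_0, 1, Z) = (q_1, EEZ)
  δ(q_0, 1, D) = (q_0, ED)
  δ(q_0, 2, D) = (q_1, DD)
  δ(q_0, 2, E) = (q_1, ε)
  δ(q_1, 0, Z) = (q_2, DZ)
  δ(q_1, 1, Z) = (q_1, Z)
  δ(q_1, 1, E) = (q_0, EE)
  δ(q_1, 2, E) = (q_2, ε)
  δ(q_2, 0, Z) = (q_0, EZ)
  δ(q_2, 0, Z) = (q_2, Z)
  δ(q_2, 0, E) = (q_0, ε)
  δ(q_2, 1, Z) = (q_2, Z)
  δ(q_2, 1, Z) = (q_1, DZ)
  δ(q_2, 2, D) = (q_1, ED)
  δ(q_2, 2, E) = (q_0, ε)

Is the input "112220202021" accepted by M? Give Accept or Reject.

Accept

One accepting computation: (q_0, 112220202021, Z) ⊢ (q_1, 12220202021, EEZ) ⊢ (q_0, 2220202021, EEEZ) ⊢ (q_1, 220202021, EEZ) ⊢ (q_2, 20202021, EZ) ⊢ (q_0, 0202021, Z) ⊢ (q_1, 202021, EZ) ⊢ (q_2, 02021, Z) ⊢ (q_0, 2021, EZ) ⊢ (q_1, 021, Z) ⊢ (q_2, 21, DZ) ⊢ (q_1, 1, EDZ) ⊢ (q_0, ε, EEDZ)
All input consumed and state q_0 ∈ F.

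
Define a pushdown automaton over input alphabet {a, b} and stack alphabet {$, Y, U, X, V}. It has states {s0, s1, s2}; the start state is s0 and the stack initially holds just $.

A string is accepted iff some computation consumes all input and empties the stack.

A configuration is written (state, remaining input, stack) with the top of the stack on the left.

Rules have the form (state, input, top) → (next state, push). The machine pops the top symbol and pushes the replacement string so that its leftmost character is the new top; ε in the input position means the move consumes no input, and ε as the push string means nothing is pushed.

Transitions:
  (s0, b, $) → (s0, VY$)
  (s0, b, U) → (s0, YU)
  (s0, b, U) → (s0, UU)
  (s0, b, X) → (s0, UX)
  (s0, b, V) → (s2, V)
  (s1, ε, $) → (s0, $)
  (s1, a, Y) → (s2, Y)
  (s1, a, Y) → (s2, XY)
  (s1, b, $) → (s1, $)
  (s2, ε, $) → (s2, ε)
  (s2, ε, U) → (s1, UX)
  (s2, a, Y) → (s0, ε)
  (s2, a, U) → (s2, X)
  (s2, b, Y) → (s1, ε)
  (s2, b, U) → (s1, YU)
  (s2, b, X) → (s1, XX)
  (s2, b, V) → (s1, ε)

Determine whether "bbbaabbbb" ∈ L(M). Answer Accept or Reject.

Reject

No computation consumes all input and empties the stack.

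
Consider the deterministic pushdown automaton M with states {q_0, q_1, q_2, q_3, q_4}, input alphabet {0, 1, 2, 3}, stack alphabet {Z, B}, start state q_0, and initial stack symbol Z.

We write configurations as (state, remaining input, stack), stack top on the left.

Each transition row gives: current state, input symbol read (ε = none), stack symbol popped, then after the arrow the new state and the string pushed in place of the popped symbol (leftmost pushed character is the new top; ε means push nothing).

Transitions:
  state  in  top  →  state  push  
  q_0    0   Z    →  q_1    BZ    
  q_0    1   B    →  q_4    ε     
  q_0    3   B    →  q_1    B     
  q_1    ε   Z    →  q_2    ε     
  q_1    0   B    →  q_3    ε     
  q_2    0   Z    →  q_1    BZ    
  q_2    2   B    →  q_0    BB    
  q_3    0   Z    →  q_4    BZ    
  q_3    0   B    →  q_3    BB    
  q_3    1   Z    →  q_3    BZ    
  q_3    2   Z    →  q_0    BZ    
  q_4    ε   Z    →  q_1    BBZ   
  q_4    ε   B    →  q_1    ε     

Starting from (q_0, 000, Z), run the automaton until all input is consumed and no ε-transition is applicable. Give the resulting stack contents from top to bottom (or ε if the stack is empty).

(q_0, 000, Z) ⊢ (q_1, 00, BZ) ⊢ (q_3, 0, Z) ⊢ (q_4, ε, BZ) ⊢ (q_1, ε, Z) ⊢ (q_2, ε, ε)
All input consumed in state q_2 with stack ε.

ε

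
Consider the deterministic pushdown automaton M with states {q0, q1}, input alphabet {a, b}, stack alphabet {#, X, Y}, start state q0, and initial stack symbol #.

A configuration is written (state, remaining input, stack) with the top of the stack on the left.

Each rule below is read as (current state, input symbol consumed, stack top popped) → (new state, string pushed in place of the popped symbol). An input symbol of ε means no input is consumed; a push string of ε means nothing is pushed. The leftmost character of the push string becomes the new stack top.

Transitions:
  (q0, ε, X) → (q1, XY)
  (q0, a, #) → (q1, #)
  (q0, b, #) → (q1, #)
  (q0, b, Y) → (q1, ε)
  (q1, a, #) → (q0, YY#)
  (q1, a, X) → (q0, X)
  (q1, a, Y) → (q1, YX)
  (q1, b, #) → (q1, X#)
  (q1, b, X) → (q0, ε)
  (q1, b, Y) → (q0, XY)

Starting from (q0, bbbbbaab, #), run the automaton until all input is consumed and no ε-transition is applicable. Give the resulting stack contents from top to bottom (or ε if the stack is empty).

(q0, bbbbbaab, #)
  read b, top #: go to q1, push # → (q1, bbbbaab, #)
  read b, top #: go to q1, push X# → (q1, bbbaab, X#)
  read b, top X: go to q0, push ε → (q0, bbaab, #)
  read b, top #: go to q1, push # → (q1, baab, #)
  read b, top #: go to q1, push X# → (q1, aab, X#)
  read a, top X: go to q0, push X → (q0, ab, X#)
  ε-move, top X: go to q1, push XY → (q1, ab, XY#)
  read a, top X: go to q0, push X → (q0, b, XY#)
  ε-move, top X: go to q1, push XY → (q1, b, XYY#)
  read b, top X: go to q0, push ε → (q0, ε, YY#)
All input consumed in state q0 with stack YY#.

YY#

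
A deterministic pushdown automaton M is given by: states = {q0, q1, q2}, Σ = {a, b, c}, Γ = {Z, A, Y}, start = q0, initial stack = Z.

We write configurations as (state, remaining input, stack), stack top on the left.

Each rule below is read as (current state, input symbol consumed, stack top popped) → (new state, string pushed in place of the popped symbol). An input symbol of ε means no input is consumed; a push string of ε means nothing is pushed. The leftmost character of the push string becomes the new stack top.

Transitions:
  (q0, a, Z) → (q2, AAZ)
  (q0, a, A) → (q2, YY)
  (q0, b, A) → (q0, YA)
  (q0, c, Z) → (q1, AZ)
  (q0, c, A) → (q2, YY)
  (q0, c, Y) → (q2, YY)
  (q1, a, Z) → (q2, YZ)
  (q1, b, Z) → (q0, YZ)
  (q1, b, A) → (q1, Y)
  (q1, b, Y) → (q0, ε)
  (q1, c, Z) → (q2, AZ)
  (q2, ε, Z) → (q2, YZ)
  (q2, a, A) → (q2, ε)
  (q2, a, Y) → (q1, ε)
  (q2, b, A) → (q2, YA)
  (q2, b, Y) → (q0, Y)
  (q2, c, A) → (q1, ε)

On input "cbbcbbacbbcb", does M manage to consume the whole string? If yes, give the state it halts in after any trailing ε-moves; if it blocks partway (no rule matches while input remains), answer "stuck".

q1

(q0, cbbcbbacbbcb, Z)
  read c, top Z: go to q1, push AZ → (q1, bbcbbacbbcb, AZ)
  read b, top A: go to q1, push Y → (q1, bcbbacbbcb, YZ)
  read b, top Y: go to q0, push ε → (q0, cbbacbbcb, Z)
  read c, top Z: go to q1, push AZ → (q1, bbacbbcb, AZ)
  read b, top A: go to q1, push Y → (q1, bacbbcb, YZ)
  read b, top Y: go to q0, push ε → (q0, acbbcb, Z)
  read a, top Z: go to q2, push AAZ → (q2, cbbcb, AAZ)
  read c, top A: go to q1, push ε → (q1, bbcb, AZ)
  read b, top A: go to q1, push Y → (q1, bcb, YZ)
  read b, top Y: go to q0, push ε → (q0, cb, Z)
  read c, top Z: go to q1, push AZ → (q1, b, AZ)
  read b, top A: go to q1, push Y → (q1, ε, YZ)
All input consumed; M is in state q1.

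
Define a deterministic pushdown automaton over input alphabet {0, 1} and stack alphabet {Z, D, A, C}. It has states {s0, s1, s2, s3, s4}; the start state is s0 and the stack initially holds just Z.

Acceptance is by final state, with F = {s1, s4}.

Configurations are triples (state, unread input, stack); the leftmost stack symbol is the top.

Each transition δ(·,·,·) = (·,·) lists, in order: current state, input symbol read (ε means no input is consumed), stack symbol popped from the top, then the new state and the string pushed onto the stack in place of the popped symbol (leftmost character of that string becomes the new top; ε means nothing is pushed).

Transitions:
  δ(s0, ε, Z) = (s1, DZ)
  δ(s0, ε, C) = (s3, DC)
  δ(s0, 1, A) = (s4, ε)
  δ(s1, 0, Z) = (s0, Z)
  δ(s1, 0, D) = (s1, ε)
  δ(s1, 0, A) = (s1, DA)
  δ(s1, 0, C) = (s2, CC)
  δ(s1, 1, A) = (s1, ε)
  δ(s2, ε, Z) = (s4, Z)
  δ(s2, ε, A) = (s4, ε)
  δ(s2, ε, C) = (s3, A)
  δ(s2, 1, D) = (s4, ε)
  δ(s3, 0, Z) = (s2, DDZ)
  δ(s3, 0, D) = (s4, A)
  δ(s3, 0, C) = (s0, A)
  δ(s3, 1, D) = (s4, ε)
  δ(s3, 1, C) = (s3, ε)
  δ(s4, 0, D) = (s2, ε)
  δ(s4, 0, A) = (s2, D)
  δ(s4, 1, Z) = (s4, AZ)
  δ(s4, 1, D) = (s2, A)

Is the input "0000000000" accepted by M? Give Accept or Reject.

(s0, 0000000000, Z)
  ε-move, top Z: go to s1, push DZ → (s1, 0000000000, DZ)
  read 0, top D: go to s1, push ε → (s1, 000000000, Z)
  read 0, top Z: go to s0, push Z → (s0, 00000000, Z)
  ε-move, top Z: go to s1, push DZ → (s1, 00000000, DZ)
  read 0, top D: go to s1, push ε → (s1, 0000000, Z)
  read 0, top Z: go to s0, push Z → (s0, 000000, Z)
  ε-move, top Z: go to s1, push DZ → (s1, 000000, DZ)
  read 0, top D: go to s1, push ε → (s1, 00000, Z)
  read 0, top Z: go to s0, push Z → (s0, 0000, Z)
  ε-move, top Z: go to s1, push DZ → (s1, 0000, DZ)
  read 0, top D: go to s1, push ε → (s1, 000, Z)
  read 0, top Z: go to s0, push Z → (s0, 00, Z)
  ε-move, top Z: go to s1, push DZ → (s1, 00, DZ)
  read 0, top D: go to s1, push ε → (s1, 0, Z)
  read 0, top Z: go to s0, push Z → (s0, ε, Z)
  ε-move, top Z: go to s1, push DZ → (s1, ε, DZ)
All input consumed; state s1 ∈ F.

Accept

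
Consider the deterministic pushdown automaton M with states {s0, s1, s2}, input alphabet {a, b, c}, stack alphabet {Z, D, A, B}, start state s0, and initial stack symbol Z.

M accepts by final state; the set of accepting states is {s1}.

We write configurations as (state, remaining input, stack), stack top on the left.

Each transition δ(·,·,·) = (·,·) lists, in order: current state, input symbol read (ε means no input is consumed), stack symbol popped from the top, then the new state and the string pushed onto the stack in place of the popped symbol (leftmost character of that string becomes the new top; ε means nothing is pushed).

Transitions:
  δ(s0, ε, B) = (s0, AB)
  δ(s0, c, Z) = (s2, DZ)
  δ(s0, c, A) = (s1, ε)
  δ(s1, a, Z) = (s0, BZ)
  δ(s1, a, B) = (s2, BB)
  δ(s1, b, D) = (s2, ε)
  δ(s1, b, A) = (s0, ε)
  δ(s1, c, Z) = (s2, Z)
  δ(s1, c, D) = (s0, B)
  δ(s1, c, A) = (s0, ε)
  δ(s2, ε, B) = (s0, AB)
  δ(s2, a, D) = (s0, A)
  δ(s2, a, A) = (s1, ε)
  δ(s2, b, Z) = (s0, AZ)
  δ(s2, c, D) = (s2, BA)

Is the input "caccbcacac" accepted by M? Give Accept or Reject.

Accept

(s0, caccbcacac, Z)
  read c, top Z: go to s2, push DZ → (s2, accbcacac, DZ)
  read a, top D: go to s0, push A → (s0, ccbcacac, AZ)
  read c, top A: go to s1, push ε → (s1, cbcacac, Z)
  read c, top Z: go to s2, push Z → (s2, bcacac, Z)
  read b, top Z: go to s0, push AZ → (s0, cacac, AZ)
  read c, top A: go to s1, push ε → (s1, acac, Z)
  read a, top Z: go to s0, push BZ → (s0, cac, BZ)
  ε-move, top B: go to s0, push AB → (s0, cac, ABZ)
  read c, top A: go to s1, push ε → (s1, ac, BZ)
  read a, top B: go to s2, push BB → (s2, c, BBZ)
  ε-move, top B: go to s0, push AB → (s0, c, ABBZ)
  read c, top A: go to s1, push ε → (s1, ε, BBZ)
All input consumed; state s1 ∈ F.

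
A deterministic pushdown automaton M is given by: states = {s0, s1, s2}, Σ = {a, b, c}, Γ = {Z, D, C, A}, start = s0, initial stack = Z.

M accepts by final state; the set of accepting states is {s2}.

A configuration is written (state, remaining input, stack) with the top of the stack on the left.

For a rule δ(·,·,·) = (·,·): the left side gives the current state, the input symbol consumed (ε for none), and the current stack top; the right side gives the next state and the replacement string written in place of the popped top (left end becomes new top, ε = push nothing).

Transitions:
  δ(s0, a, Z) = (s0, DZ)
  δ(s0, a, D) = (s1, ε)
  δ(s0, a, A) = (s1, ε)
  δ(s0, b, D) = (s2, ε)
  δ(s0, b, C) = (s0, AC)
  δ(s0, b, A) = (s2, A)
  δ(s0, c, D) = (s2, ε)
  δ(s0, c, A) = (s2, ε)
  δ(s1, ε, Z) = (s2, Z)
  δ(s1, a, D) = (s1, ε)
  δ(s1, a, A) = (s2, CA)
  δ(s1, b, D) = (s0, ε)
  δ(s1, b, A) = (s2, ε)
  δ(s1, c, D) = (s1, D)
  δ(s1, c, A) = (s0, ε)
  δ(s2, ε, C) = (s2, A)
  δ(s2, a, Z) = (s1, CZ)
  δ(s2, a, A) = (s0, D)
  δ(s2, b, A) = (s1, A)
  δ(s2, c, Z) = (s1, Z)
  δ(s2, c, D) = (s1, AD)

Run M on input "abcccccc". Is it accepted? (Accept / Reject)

(s0, abcccccc, Z)
  read a, top Z: go to s0, push DZ → (s0, bcccccc, DZ)
  read b, top D: go to s2, push ε → (s2, cccccc, Z)
  read c, top Z: go to s1, push Z → (s1, ccccc, Z)
  ε-move, top Z: go to s2, push Z → (s2, ccccc, Z)
  read c, top Z: go to s1, push Z → (s1, cccc, Z)
  ε-move, top Z: go to s2, push Z → (s2, cccc, Z)
  read c, top Z: go to s1, push Z → (s1, ccc, Z)
  ε-move, top Z: go to s2, push Z → (s2, ccc, Z)
  read c, top Z: go to s1, push Z → (s1, cc, Z)
  ε-move, top Z: go to s2, push Z → (s2, cc, Z)
  read c, top Z: go to s1, push Z → (s1, c, Z)
  ε-move, top Z: go to s2, push Z → (s2, c, Z)
  read c, top Z: go to s1, push Z → (s1, ε, Z)
  ε-move, top Z: go to s2, push Z → (s2, ε, Z)
All input consumed; state s2 ∈ F.

Accept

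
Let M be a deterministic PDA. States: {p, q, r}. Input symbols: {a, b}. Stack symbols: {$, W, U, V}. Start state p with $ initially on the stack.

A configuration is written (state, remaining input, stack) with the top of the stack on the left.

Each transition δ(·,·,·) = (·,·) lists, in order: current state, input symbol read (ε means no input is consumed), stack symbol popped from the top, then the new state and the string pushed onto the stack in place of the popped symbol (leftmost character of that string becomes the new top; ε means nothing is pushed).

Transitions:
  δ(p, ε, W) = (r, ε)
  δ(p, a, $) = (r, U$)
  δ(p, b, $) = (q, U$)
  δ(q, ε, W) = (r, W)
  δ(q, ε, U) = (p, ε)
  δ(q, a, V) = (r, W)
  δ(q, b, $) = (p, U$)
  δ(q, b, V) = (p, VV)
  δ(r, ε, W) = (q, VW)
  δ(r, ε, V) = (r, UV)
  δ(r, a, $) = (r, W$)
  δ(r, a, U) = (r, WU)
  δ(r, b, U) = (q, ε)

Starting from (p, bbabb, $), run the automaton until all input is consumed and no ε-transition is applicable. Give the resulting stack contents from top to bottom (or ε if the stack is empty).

(p, bbabb, $)
  read b, top $: go to q, push U$ → (q, babb, U$)
  ε-move, top U: go to p, push ε → (p, babb, $)
  read b, top $: go to q, push U$ → (q, abb, U$)
  ε-move, top U: go to p, push ε → (p, abb, $)
  read a, top $: go to r, push U$ → (r, bb, U$)
  read b, top U: go to q, push ε → (q, b, $)
  read b, top $: go to p, push U$ → (p, ε, U$)
All input consumed in state p with stack U$.

U$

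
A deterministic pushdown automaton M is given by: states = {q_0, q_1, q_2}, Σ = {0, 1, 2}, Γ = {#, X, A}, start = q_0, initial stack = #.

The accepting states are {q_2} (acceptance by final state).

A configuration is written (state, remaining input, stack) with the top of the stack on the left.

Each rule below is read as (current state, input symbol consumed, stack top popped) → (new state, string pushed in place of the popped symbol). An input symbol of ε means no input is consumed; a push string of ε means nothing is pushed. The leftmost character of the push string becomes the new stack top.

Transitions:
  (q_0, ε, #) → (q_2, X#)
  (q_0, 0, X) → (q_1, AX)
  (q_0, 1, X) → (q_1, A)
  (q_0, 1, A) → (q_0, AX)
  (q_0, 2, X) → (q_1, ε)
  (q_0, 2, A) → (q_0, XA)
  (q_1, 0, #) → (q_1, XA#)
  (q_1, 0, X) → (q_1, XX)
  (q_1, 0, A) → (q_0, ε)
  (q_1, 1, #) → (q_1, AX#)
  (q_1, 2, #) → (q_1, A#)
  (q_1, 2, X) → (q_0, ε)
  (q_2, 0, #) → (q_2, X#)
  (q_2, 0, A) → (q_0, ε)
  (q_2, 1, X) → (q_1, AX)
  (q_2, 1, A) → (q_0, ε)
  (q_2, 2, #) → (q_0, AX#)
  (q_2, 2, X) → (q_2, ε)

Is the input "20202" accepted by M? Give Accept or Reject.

(q_0, 20202, #) ⊢ (q_2, 20202, X#) ⊢ (q_2, 0202, #) ⊢ (q_2, 202, X#) ⊢ (q_2, 02, #) ⊢ (q_2, 2, X#) ⊢ (q_2, ε, #)
All input consumed; state q_2 ∈ F.

Accept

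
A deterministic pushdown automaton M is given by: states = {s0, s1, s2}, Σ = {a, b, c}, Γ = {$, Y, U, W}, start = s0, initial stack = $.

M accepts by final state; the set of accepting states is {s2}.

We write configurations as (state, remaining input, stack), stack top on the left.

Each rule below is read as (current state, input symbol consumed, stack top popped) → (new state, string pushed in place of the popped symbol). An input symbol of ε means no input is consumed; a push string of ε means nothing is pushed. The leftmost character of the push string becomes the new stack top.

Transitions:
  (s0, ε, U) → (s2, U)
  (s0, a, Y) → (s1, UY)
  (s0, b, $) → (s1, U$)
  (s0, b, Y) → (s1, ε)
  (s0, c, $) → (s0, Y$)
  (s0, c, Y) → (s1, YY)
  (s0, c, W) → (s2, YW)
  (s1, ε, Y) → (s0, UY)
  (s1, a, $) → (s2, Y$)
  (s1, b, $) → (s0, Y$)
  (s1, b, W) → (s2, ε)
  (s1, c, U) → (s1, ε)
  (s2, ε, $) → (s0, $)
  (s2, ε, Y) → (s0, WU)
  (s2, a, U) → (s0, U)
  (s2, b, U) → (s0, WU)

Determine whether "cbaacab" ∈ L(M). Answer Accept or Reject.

Reject

(s0, cbaacab, $)
  read c, top $: go to s0, push Y$ → (s0, baacab, Y$)
  read b, top Y: go to s1, push ε → (s1, aacab, $)
  read a, top $: go to s2, push Y$ → (s2, acab, Y$)
  ε-move, top Y: go to s0, push WU → (s0, acab, WU$)
No transition applies at (s0, acab, WU$); input not fully consumed.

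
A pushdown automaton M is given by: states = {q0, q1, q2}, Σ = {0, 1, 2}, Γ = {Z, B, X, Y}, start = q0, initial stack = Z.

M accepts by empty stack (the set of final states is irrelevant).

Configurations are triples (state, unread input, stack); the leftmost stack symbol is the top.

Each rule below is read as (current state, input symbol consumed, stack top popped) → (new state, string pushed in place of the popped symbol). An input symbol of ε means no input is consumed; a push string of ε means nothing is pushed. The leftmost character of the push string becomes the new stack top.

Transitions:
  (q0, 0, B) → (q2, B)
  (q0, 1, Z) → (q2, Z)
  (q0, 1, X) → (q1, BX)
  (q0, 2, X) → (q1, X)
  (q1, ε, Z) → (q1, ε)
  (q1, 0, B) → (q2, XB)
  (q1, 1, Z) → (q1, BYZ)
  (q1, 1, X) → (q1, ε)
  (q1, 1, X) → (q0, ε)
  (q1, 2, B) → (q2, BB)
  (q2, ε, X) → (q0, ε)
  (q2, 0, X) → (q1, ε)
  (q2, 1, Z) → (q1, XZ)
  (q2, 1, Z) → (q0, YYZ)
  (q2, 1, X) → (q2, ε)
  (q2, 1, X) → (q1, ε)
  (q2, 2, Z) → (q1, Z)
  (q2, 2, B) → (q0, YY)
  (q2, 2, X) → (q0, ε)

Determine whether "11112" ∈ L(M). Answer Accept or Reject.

Accept

One accepting computation: (q0, 11112, Z) ⊢ (q2, 1112, Z) ⊢ (q1, 112, XZ) ⊢ (q0, 12, Z) ⊢ (q2, 2, Z) ⊢ (q1, ε, Z) ⊢ (q1, ε, ε)
All input consumed and the stack is empty.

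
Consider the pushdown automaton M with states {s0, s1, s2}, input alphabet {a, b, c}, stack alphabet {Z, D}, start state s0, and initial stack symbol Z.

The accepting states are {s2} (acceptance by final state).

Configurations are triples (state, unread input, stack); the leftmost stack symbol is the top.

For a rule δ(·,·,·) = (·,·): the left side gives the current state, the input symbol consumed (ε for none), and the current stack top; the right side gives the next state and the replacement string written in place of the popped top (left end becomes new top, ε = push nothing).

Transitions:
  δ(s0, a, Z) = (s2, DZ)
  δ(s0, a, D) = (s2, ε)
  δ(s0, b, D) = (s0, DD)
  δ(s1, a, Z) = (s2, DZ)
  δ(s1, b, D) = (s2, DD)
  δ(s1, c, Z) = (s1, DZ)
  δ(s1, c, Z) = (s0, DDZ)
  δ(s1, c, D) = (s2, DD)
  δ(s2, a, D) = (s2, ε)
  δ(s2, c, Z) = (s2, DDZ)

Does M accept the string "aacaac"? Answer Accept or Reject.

Accept

One accepting computation: (s0, aacaac, Z) ⊢ (s2, acaac, DZ) ⊢ (s2, caac, Z) ⊢ (s2, aac, DDZ) ⊢ (s2, ac, DZ) ⊢ (s2, c, Z) ⊢ (s2, ε, DDZ)
All input consumed and state s2 ∈ F.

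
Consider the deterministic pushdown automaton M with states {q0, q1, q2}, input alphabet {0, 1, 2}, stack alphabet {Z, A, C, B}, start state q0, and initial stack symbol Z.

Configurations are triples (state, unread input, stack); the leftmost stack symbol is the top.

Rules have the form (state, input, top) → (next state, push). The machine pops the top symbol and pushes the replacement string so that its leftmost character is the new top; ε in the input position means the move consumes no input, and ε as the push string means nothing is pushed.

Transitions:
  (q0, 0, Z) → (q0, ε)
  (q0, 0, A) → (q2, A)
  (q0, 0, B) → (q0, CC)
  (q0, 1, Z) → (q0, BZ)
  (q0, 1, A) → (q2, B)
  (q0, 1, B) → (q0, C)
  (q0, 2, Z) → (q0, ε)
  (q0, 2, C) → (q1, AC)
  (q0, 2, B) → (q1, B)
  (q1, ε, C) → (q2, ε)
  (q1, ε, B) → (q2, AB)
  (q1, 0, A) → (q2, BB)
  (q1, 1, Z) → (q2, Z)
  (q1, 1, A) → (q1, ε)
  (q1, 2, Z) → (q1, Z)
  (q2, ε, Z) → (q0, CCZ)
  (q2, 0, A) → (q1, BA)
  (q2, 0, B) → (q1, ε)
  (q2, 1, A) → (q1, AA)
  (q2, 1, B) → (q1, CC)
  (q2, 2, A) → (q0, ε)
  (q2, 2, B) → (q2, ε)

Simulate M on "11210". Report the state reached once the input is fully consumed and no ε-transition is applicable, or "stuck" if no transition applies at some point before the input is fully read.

(q0, 11210, Z) ⊢ (q0, 1210, BZ) ⊢ (q0, 210, CZ) ⊢ (q1, 10, ACZ) ⊢ (q1, 0, CZ) ⊢ (q2, 0, Z) ⊢ (q0, 0, CCZ)
No transition for (q0, 0, top C); M blocks with input 0 remaining.

stuck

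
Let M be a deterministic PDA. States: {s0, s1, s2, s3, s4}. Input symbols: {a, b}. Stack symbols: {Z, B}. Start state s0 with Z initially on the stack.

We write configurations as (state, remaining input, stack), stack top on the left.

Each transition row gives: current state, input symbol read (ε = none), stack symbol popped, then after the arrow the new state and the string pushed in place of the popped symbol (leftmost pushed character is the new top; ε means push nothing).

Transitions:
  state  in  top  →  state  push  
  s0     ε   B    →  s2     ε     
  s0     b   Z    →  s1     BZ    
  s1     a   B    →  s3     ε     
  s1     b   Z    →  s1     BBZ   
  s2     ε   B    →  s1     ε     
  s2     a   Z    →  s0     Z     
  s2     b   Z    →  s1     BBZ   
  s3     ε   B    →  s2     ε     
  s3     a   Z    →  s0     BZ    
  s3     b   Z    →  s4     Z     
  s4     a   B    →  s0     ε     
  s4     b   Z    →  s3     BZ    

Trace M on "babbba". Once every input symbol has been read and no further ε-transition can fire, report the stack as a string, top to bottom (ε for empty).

(s0, babbba, Z) ⊢ (s1, abbba, BZ) ⊢ (s3, bbba, Z) ⊢ (s4, bba, Z) ⊢ (s3, ba, BZ) ⊢ (s2, ba, Z) ⊢ (s1, a, BBZ) ⊢ (s3, ε, BZ) ⊢ (s2, ε, Z)
All input consumed in state s2 with stack Z.

Z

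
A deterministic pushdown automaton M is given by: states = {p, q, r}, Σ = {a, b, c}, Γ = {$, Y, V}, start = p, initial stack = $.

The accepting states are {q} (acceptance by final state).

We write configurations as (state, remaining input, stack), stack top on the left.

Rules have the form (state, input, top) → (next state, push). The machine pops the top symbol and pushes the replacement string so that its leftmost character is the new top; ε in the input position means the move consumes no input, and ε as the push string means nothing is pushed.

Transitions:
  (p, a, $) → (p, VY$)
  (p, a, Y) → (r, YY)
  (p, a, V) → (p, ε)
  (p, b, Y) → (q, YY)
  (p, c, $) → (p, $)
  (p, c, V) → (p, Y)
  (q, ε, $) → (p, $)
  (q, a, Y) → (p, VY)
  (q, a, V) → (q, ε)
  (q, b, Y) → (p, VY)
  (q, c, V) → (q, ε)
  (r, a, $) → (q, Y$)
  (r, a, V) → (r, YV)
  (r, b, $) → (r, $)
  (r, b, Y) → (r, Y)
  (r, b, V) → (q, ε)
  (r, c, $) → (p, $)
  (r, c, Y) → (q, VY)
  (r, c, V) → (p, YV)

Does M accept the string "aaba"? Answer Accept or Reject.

Reject

(p, aaba, $)
  read a, top $: go to p, push VY$ → (p, aba, VY$)
  read a, top V: go to p, push ε → (p, ba, Y$)
  read b, top Y: go to q, push YY → (q, a, YY$)
  read a, top Y: go to p, push VY → (p, ε, VYY$)
All input consumed; state p ∉ F and no further ε-move applies.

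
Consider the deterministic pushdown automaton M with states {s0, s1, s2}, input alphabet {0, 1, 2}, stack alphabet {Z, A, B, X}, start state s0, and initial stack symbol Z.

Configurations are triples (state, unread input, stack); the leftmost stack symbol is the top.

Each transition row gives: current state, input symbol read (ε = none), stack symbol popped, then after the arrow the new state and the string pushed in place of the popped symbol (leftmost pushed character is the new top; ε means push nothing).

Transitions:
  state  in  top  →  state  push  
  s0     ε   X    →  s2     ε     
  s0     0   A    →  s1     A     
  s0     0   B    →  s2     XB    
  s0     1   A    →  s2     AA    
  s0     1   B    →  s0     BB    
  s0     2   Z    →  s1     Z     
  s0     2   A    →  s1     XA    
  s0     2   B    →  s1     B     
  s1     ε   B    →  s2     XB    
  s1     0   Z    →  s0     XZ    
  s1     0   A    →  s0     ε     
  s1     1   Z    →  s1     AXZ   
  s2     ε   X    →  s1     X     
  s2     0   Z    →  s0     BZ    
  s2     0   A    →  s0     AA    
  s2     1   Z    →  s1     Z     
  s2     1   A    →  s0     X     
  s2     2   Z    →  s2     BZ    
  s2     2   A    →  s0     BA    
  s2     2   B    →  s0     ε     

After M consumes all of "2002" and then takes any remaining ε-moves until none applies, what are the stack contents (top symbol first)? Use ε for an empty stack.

(s0, 2002, Z)
  read 2, top Z: go to s1, push Z → (s1, 002, Z)
  read 0, top Z: go to s0, push XZ → (s0, 02, XZ)
  ε-move, top X: go to s2, push ε → (s2, 02, Z)
  read 0, top Z: go to s0, push BZ → (s0, 2, BZ)
  read 2, top B: go to s1, push B → (s1, ε, BZ)
  ε-move, top B: go to s2, push XB → (s2, ε, XBZ)
  ε-move, top X: go to s1, push X → (s1, ε, XBZ)
All input consumed in state s1 with stack XBZ.

XBZ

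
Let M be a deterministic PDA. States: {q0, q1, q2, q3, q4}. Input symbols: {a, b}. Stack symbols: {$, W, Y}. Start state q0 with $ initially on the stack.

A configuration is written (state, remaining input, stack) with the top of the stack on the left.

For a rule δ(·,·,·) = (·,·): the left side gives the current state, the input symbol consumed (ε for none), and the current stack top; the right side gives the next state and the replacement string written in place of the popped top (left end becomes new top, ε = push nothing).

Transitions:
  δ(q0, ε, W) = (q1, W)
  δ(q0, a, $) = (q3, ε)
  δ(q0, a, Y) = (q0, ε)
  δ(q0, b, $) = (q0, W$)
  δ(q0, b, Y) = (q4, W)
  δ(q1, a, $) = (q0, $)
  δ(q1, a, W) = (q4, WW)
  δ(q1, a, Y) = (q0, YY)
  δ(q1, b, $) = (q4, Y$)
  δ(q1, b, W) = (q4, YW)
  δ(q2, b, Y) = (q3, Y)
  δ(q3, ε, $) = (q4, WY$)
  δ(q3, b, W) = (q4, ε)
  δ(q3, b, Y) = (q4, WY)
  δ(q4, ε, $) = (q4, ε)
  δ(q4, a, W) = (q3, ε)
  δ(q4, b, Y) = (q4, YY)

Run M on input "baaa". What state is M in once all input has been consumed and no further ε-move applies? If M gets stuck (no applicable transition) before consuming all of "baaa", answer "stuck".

stuck

(q0, baaa, $)
  read b, top $: go to q0, push W$ → (q0, aaa, W$)
  ε-move, top W: go to q1, push W → (q1, aaa, W$)
  read a, top W: go to q4, push WW → (q4, aa, WW$)
  read a, top W: go to q3, push ε → (q3, a, W$)
No transition for (q3, a, top W); M blocks with input a remaining.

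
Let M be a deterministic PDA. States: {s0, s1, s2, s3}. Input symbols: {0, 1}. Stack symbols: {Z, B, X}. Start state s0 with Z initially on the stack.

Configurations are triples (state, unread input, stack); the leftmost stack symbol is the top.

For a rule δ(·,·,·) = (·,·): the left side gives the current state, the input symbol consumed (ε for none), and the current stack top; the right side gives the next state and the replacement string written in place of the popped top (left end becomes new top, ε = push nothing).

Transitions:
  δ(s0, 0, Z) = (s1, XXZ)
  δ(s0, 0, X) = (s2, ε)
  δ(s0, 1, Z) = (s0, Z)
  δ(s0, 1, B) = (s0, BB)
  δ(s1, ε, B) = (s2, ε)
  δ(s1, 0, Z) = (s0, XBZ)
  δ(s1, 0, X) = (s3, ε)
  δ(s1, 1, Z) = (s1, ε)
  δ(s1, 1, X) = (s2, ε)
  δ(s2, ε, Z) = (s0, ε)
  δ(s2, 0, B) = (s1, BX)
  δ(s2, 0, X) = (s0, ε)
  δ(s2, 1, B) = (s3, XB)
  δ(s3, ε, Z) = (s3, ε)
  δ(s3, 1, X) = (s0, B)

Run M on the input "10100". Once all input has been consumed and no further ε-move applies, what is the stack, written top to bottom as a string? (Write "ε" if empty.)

XXZ

(s0, 10100, Z)
  read 1, top Z: go to s0, push Z → (s0, 0100, Z)
  read 0, top Z: go to s1, push XXZ → (s1, 100, XXZ)
  read 1, top X: go to s2, push ε → (s2, 00, XZ)
  read 0, top X: go to s0, push ε → (s0, 0, Z)
  read 0, top Z: go to s1, push XXZ → (s1, ε, XXZ)
All input consumed in state s1 with stack XXZ.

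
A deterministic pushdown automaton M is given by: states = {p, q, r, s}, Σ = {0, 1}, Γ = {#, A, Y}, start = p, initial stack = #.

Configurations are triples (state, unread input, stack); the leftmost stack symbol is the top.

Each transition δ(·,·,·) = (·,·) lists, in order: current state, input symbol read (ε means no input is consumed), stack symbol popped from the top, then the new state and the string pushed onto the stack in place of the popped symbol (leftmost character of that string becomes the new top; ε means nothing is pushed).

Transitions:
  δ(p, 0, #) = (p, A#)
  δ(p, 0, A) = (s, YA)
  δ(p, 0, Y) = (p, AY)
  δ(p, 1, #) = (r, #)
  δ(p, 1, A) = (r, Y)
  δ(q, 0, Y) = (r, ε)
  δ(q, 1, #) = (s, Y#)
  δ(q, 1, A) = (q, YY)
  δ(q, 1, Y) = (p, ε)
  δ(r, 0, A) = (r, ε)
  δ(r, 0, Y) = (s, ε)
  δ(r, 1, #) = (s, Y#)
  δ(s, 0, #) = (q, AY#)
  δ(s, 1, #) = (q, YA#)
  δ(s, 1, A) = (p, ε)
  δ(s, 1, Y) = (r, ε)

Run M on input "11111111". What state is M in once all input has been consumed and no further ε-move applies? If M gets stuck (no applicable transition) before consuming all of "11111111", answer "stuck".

s

(p, 11111111, #)
  read 1, top #: go to r, push # → (r, 1111111, #)
  read 1, top #: go to s, push Y# → (s, 111111, Y#)
  read 1, top Y: go to r, push ε → (r, 11111, #)
  read 1, top #: go to s, push Y# → (s, 1111, Y#)
  read 1, top Y: go to r, push ε → (r, 111, #)
  read 1, top #: go to s, push Y# → (s, 11, Y#)
  read 1, top Y: go to r, push ε → (r, 1, #)
  read 1, top #: go to s, push Y# → (s, ε, Y#)
All input consumed; M is in state s.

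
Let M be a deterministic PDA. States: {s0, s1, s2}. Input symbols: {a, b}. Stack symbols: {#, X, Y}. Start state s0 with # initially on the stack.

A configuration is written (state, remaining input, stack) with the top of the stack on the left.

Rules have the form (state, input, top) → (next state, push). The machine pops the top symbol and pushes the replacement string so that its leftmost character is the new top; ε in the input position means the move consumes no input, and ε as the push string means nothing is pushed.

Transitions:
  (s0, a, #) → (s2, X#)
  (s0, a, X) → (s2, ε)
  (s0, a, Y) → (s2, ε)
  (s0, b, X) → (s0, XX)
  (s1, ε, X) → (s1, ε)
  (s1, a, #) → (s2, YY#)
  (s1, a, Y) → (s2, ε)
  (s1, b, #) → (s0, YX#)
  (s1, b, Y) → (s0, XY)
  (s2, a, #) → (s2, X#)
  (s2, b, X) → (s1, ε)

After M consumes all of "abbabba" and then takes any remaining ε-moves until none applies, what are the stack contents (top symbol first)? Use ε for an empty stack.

(s0, abbabba, #)
  read a, top #: go to s2, push X# → (s2, bbabba, X#)
  read b, top X: go to s1, push ε → (s1, babba, #)
  read b, top #: go to s0, push YX# → (s0, abba, YX#)
  read a, top Y: go to s2, push ε → (s2, bba, X#)
  read b, top X: go to s1, push ε → (s1, ba, #)
  read b, top #: go to s0, push YX# → (s0, a, YX#)
  read a, top Y: go to s2, push ε → (s2, ε, X#)
All input consumed in state s2 with stack X#.

X#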